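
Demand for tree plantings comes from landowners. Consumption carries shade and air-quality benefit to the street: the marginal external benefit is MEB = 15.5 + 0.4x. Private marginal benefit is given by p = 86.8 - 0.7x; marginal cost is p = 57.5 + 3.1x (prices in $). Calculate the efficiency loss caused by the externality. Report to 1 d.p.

Market equilibrium (private): 57.5 + 3.1x = 86.8 - 0.7x → x_m = 7.7105.
Social marginal benefit = demand + MEB = 102.3 - 0.3x.
Set SMB = MC: 102.3 - 0.3x = 57.5 + 3.1x → x* = 13.1765.
The welfare-loss triangle has base |x_m − x*| and height MEB(x_m) (the vertical gap between SMB and MC is zero at x* and MEB at x_m).
DWL = ½ × 5.4660 × 18.5842 = 50.7906.

DWL = $50.8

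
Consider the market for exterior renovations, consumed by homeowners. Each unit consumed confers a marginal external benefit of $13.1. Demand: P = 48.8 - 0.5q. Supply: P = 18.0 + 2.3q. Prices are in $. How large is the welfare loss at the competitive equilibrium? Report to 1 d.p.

DWL = $30.6

Market equilibrium (private): 18.0 + 2.3q = 48.8 - 0.5q → q_m = 11.0000.
Social marginal benefit = demand + MEB = 61.9 - 0.5q.
Set SMB = MC: 61.9 - 0.5q = 18.0 + 2.3q → q* = 15.6786.
The welfare-loss triangle has base |q_m − q*| and height MEB(q_m) (the vertical gap between SMB and MC is zero at q* and MEB at q_m).
DWL = ½ × 4.6786 × 13.1000 = 30.6448.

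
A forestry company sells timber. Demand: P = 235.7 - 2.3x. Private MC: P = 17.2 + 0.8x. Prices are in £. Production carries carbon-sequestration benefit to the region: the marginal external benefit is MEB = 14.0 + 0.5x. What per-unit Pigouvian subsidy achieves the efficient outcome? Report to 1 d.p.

subsidy = £58.7 per unit

Social marginal cost = private MC − MEB = 3.2 + 0.3x.
Set SMC = demand: 3.2 + 0.3x = 235.7 - 2.3x → x* = 89.4231.
The Pigouvian subsidy equals MEB at x*: 14.0 + 0.5×89.4231 = 58.7116.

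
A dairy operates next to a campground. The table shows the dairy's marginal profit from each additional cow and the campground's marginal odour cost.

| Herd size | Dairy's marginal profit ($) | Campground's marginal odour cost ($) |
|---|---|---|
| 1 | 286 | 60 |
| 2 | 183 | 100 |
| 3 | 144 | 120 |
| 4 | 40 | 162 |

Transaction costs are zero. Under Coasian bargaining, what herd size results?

Bargaining reaches the level where marginal profit last exceeds marginal odour cost.
That holds through level 3 (144 ≥ 120) but not at 4 (40 < 162).

3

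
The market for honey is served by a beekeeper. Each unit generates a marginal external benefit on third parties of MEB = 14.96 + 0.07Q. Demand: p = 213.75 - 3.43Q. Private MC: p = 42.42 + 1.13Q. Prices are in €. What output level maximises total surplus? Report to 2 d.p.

Social marginal cost = private MC − MEB = 27.46 + 1.06Q.
Set SMC = demand: 27.46 + 1.06Q = 213.75 - 3.43Q → Q* = 41.4900.

Q* = 41.49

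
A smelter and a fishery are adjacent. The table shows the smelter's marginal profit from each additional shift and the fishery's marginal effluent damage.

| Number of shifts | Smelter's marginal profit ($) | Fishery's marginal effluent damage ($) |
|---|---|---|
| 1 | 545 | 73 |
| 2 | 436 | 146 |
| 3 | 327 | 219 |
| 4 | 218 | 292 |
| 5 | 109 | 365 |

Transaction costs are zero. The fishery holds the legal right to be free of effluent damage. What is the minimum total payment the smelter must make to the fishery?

Efficient level: marginal profit ≥ marginal effluent damage through level 3, so k* = 3.
With the fishery holding the right, the smelter must at least compensate total damage at k*: 73 + 146 + 219 = 438.

$438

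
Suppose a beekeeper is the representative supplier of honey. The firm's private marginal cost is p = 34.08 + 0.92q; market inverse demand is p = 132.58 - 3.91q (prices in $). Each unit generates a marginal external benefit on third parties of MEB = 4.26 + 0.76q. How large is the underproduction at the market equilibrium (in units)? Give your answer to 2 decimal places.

4.85 units

Market equilibrium (private): 34.08 + 0.92q = 132.58 - 3.91q → q_m = 20.3934.
Social marginal cost = private MC − MEB = 29.82 + 0.16q.
Set SMC = demand: 29.82 + 0.16q = 132.58 - 3.91q → q* = 25.2482.
Gap = |20.3934 − 25.2482| = 4.8548.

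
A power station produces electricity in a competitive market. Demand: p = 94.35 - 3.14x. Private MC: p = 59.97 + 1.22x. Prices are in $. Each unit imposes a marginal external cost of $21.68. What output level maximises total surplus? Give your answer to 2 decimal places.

Social marginal cost = private MC + MEC = 81.65 + 1.22x.
Set SMC = demand: 81.65 + 1.22x = 94.35 - 3.14x → x* = 2.9128.

x* = 2.91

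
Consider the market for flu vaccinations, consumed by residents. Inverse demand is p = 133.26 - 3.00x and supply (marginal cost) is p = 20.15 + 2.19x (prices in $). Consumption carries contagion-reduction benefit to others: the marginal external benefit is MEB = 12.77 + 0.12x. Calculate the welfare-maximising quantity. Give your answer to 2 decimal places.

Social marginal benefit = demand + MEB = 146.03 - 2.88x.
Set SMB = MC: 146.03 - 2.88x = 20.15 + 2.19x → x* = 24.8284.

x* = 24.83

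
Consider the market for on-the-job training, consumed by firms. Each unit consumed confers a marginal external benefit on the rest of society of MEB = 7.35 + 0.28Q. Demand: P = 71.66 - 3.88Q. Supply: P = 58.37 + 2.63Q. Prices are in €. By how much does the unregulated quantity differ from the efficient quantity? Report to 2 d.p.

1.27 units

Market equilibrium (private): 58.37 + 2.63Q = 71.66 - 3.88Q → Q_m = 2.0415.
Social marginal benefit = demand + MEB = 79.01 - 3.60Q.
Set SMB = MC: 79.01 - 3.60Q = 58.37 + 2.63Q → Q* = 3.3130.
Gap = |2.0415 − 3.3130| = 1.2715.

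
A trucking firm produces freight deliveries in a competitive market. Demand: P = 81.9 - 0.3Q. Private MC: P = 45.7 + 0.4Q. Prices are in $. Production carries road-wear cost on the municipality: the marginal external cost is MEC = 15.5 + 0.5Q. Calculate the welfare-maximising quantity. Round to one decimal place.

Social marginal cost = private MC + MEC = 61.2 + 0.9Q.
Set SMC = demand: 61.2 + 0.9Q = 81.9 - 0.3Q → Q* = 17.2500.

Q* = 17.3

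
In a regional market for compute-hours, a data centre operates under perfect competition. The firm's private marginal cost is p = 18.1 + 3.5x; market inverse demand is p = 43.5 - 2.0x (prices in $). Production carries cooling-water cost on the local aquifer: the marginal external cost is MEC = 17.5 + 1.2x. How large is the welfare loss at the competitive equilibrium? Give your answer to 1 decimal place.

Market equilibrium (private): 18.1 + 3.5x = 43.5 - 2.0x → x_m = 4.6182.
Social marginal cost = private MC + MEC = 35.6 + 4.7x.
Set SMC = demand: 35.6 + 4.7x = 43.5 - 2.0x → x* = 1.1791.
The loss is the area between SMC and demand from x* to x_m; with linear curves that's a triangle of height MEC(x_m).
DWL = ½ × 3.4391 × 23.0418 = 39.6215.

DWL = $39.6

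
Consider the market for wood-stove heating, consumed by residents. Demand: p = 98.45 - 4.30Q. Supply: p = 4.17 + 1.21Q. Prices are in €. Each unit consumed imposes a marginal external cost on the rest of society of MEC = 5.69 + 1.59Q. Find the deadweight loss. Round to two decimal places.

DWL = €76.21

Market equilibrium (private): 4.17 + 1.21Q = 98.45 - 4.30Q → Q_m = 17.1107.
Social marginal benefit = demand − MEC = 92.76 - 5.89Q.
Set SMB = MC: 92.76 - 5.89Q = 4.17 + 1.21Q → Q* = 12.4775.
Height of the DWL triangle at Q_m is MC(Q_m) − SMB(Q_m) = MEC(Q_m) = 32.8960.
DWL = ½ × 4.6332 × 32.8960 = 76.2069.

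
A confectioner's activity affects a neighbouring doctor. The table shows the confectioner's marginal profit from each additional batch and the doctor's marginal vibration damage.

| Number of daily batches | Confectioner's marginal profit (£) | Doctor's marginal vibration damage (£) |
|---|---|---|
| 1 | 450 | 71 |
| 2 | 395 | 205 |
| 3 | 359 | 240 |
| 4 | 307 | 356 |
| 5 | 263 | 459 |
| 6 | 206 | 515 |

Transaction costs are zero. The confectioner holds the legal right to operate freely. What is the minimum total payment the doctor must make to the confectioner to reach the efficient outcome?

£776

Left alone the confectioner would choose level 6 (marginal profit stays positive).
Efficient level: k* = 3 (marginal profit ≥ marginal vibration damage through 3).
The doctor must at least cover the confectioner's forgone profit from cutting 6→3: 307 + 263 + 206 = 776.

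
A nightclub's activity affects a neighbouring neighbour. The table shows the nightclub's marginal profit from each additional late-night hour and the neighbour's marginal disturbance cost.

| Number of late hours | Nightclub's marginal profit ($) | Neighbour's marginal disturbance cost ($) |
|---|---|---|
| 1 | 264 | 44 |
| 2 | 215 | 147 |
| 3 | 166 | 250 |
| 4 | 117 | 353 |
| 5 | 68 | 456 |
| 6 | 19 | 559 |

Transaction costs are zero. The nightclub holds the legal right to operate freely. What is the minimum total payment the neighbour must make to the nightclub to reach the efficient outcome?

Left alone the nightclub would choose level 6 (marginal profit stays positive).
Efficient level: k* = 2 (marginal profit ≥ marginal disturbance cost through 2).
The neighbour must at least cover the nightclub's forgone profit from cutting 6→2: 166 + 117 + 68 + 19 = 370.

$370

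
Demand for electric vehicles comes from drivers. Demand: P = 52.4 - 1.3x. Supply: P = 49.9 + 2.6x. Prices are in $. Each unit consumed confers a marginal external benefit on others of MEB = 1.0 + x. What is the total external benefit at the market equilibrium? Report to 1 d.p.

$0.8

Market equilibrium (private): 49.9 + 2.6x = 52.4 - 1.3x → x_m = 0.6410.
Total external benefit = ∫₀^{x_m} (1.0 + 1.0x) dx = 1.0×0.6410 + ½×1.0×0.6410² = 0.8464.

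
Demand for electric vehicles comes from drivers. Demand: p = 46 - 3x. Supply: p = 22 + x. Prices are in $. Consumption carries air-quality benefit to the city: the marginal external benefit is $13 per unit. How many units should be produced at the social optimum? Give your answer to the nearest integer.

x* = 9

Social marginal benefit = demand + MEB = 59 - 3x.
Set SMB = MC: 59 - 3x = 22 + x → x* = 9.2500.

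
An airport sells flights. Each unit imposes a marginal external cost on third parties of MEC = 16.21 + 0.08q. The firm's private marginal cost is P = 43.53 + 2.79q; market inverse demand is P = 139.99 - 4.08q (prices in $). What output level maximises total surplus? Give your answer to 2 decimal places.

Social marginal cost = private MC + MEC = 59.74 + 2.87q.
Set SMC = demand: 59.74 + 2.87q = 139.99 - 4.08q → q* = 11.5468.

q* = 11.55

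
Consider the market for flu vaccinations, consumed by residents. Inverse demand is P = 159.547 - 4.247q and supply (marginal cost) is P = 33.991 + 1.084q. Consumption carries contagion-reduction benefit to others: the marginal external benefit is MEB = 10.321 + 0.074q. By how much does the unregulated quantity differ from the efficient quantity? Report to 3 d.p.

2.295 units

Market equilibrium (private): 33.991 + 1.084q = 159.547 - 4.247q → q_m = 23.5521.
Social marginal benefit = demand + MEB = 169.868 - 4.173q.
Set SMB = MC: 169.868 - 4.173q = 33.991 + 1.084q → q* = 25.8469.
Gap = |23.5521 − 25.8469| = 2.2948.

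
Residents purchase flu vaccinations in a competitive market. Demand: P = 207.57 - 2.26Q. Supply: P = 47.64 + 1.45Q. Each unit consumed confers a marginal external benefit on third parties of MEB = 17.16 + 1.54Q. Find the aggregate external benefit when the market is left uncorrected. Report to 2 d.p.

2170.61

Market equilibrium (private): 47.64 + 1.45Q = 207.57 - 2.26Q → Q_m = 43.1078.
Total external benefit = ∫₀^{Q_m} (17.16 + 1.54Q) dQ = 17.16×43.1078 + ½×1.54×43.1078² = 2170.6073.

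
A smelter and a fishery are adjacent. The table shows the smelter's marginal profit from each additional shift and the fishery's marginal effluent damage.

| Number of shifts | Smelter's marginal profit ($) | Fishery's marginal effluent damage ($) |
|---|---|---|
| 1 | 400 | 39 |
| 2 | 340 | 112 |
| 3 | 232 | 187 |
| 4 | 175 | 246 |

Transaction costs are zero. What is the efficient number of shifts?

3

Bargaining reaches the level where marginal profit last exceeds marginal effluent damage.
That holds through level 3 (232 ≥ 187) but not at 4 (175 < 246).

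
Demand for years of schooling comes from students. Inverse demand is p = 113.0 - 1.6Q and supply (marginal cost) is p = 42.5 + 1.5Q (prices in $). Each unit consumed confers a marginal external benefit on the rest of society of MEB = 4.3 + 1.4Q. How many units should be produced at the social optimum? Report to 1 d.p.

Social marginal benefit = demand + MEB = 117.3 - 0.2Q.
Set SMB = MC: 117.3 - 0.2Q = 42.5 + 1.5Q → Q* = 44.0000.

Q* = 44.0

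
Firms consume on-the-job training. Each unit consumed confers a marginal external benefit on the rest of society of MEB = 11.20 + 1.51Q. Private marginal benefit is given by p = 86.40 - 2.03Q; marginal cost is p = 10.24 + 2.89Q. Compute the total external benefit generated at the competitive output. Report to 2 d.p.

354.29

Market equilibrium (private): 10.24 + 2.89Q = 86.40 - 2.03Q → Q_m = 15.4797.
Total external benefit = ∫₀^{Q_m} (11.20 + 1.51Q) dQ = 11.20×15.4797 + ½×1.51×15.4797² = 354.2866.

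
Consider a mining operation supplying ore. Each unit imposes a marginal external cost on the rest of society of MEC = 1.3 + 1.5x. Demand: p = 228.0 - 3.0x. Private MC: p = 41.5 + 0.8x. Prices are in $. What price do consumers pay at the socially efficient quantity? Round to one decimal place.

P = $123.2

Social marginal cost = private MC + MEC = 42.8 + 2.3x.
Set SMC = demand: 42.8 + 2.3x = 228.0 - 3.0x → x* = 34.9434.
Consumer price on the demand curve at x*: 228.0 − 3.0×34.9434 = 123.1698.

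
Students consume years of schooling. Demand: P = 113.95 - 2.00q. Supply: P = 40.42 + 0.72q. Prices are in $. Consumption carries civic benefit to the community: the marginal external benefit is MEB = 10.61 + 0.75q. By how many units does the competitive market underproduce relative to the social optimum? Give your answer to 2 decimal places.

Market equilibrium (private): 40.42 + 0.72q = 113.95 - 2.00q → q_m = 27.0331.
Social marginal benefit = demand + MEB = 124.56 - 1.25q.
Set SMB = MC: 124.56 - 1.25q = 40.42 + 0.72q → q* = 42.7107.
Gap = |27.0331 − 42.7107| = 15.6776.

15.68 units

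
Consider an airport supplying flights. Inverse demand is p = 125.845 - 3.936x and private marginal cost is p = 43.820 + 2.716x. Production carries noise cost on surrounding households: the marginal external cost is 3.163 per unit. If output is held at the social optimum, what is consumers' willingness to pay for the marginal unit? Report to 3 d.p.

P = 79.182

Social marginal cost = private MC + MEC = 46.983 + 2.716x.
Set SMC = demand: 46.983 + 2.716x = 125.845 - 3.936x → x* = 11.8554.
Consumer price on the demand curve at x*: 125.845 − 3.936×11.8554 = 79.1821.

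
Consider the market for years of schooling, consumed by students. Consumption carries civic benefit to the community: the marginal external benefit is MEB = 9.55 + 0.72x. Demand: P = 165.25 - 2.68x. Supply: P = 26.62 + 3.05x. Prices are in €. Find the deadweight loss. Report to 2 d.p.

Market equilibrium (private): 26.62 + 3.05x = 165.25 - 2.68x → x_m = 24.1937.
Social marginal benefit = demand + MEB = 174.80 - 1.96x.
Set SMB = MC: 174.80 - 1.96x = 26.62 + 3.05x → x* = 29.5768.
The loss is the area between SMB and MC from x* to x_m; with linear curves that's a triangle of height MEB(x_m).
DWL = ½ × 5.3831 × 26.9695 = 72.5898.

DWL = €72.59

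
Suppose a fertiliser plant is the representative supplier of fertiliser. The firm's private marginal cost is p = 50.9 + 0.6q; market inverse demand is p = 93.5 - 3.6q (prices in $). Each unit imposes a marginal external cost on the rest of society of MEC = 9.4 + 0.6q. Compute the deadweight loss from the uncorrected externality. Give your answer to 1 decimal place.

Market equilibrium (private): 50.9 + 0.6q = 93.5 - 3.6q → q_m = 10.1429.
Social marginal cost = private MC + MEC = 60.3 + 1.2q.
Set SMC = demand: 60.3 + 1.2q = 93.5 - 3.6q → q* = 6.9167.
The welfare-loss triangle has base |q_m − q*| and height MEC(q_m) (the vertical gap between SMC and demand is zero at q* and MEC at q_m).
DWL = ½ × 3.2262 × 15.4857 = 24.9800.

DWL = $25.0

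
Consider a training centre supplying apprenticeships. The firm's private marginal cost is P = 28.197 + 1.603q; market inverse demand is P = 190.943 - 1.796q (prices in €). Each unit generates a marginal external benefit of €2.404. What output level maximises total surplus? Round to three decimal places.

q* = 48.588

Social marginal cost = private MC − MEB = 25.793 + 1.603q.
Set SMC = demand: 25.793 + 1.603q = 190.943 - 1.796q → q* = 48.5878.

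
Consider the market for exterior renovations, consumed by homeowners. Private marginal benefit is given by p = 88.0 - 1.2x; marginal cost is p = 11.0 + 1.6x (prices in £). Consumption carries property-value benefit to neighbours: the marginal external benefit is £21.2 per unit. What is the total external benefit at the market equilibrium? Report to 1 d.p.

£583.0

Market equilibrium (private): 11.0 + 1.6x = 88.0 - 1.2x → x_m = 27.5000.
Total external benefit = MEB × x_m = 21.2 × 27.5000 = 583.0000.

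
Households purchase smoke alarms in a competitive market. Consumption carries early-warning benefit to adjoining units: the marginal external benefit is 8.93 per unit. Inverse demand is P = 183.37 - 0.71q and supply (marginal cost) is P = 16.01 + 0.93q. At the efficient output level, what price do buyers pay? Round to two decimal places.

P = 107.05

Social marginal benefit = demand + MEB = 192.30 - 0.71q.
Set SMB = MC: 192.30 - 0.71q = 16.01 + 0.93q → q* = 107.4939.
Consumer price on the demand curve at q*: 183.37 − 0.71×107.4939 = 107.0493.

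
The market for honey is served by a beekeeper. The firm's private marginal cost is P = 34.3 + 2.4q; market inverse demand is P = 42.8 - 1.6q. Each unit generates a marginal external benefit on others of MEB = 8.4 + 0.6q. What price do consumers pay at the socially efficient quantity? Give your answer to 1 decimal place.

Social marginal cost = private MC − MEB = 25.9 + 1.8q.
Set SMC = demand: 25.9 + 1.8q = 42.8 - 1.6q → q* = 4.9706.
Consumer price on the demand curve at q*: 42.8 − 1.6×4.9706 = 34.8470.

P = 34.8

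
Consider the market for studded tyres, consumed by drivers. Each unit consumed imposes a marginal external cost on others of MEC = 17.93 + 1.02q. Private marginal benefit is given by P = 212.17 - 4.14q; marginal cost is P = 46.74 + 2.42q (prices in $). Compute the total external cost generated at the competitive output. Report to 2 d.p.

$776.49

Market equilibrium (private): 46.74 + 2.42q = 212.17 - 4.14q → q_m = 25.2180.
Total external cost = ∫₀^{q_m} (17.93 + 1.02q) dq = 17.93×25.2180 + ½×1.02×25.2180² = 776.4920.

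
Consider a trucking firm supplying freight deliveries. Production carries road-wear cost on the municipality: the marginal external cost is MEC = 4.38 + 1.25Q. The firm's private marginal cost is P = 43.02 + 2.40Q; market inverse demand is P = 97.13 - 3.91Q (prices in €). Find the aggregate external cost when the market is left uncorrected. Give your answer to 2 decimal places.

€83.52

Market equilibrium (private): 43.02 + 2.40Q = 97.13 - 3.91Q → Q_m = 8.5753.
Total external cost = ∫₀^{Q_m} (4.38 + 1.25Q) dQ = 4.38×8.5753 + ½×1.25×8.5753² = 83.5197.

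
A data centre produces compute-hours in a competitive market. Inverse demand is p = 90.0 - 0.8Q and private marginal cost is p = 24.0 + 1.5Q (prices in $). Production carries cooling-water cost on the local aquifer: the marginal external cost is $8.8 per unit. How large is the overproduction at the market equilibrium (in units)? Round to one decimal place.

3.8 units

Market equilibrium (private): 24.0 + 1.5Q = 90.0 - 0.8Q → Q_m = 28.6957.
Social marginal cost = private MC + MEC = 32.8 + 1.5Q.
Set SMC = demand: 32.8 + 1.5Q = 90.0 - 0.8Q → Q* = 24.8696.
Gap = |28.6957 − 24.8696| = 3.8261.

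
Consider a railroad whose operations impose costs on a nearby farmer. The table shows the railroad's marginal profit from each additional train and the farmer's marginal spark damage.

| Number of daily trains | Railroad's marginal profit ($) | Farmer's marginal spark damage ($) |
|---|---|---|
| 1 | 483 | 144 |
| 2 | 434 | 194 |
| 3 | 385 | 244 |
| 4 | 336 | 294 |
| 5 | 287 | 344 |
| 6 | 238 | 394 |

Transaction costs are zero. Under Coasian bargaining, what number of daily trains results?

Bargaining reaches the level where marginal profit last exceeds marginal spark damage.
That holds through level 4 (336 ≥ 294) but not at 5 (287 < 344).

4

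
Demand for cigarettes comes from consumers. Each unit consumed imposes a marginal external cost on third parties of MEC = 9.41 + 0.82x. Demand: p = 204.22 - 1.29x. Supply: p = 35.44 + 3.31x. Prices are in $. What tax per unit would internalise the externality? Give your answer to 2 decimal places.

tax = $33.52 per unit

Social marginal benefit = demand − MEC = 194.81 - 2.11x.
Set SMB = MC: 194.81 - 2.11x = 35.44 + 3.31x → x* = 29.4041.
The Pigouvian tax equals MEC at x*: 9.41 + 0.82×29.4041 = 33.5214.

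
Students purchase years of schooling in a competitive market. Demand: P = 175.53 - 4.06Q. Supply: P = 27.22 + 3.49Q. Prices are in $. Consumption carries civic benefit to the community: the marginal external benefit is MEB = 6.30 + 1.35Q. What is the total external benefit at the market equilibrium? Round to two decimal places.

Market equilibrium (private): 27.22 + 3.49Q = 175.53 - 4.06Q → Q_m = 19.6437.
Total external benefit = ∫₀^{Q_m} (6.30 + 1.35Q) dQ = 6.30×19.6437 + ½×1.35×19.6437² = 384.2209.

$384.22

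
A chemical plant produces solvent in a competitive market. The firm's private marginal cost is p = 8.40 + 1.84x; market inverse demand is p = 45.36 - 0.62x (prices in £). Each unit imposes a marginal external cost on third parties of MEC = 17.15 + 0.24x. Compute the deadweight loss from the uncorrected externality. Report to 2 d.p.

Market equilibrium (private): 8.40 + 1.84x = 45.36 - 0.62x → x_m = 15.0244.
Social marginal cost = private MC + MEC = 25.55 + 2.08x.
Set SMC = demand: 25.55 + 2.08x = 45.36 - 0.62x → x* = 7.3370.
Height of the DWL triangle at x_m is SMC(x_m) − demand(x_m) = MEC(x_m) = 20.7559.
DWL = ½ × 7.6874 × 20.7559 = 79.7795.

DWL = £79.78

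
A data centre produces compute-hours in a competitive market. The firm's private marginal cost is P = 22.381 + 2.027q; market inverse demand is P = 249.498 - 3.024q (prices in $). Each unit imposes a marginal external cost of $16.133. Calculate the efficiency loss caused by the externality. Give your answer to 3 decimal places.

DWL = $25.765

Market equilibrium (private): 22.381 + 2.027q = 249.498 - 3.024q → q_m = 44.9648.
Social marginal cost = private MC + MEC = 38.514 + 2.027q.
Set SMC = demand: 38.514 + 2.027q = 249.498 - 3.024q → q* = 41.7707.
The loss is the area between SMC and demand from q* to q_m; with linear curves that's a triangle of height MEC(q_m).
DWL = ½ × 3.1941 × 16.1330 = 25.7652.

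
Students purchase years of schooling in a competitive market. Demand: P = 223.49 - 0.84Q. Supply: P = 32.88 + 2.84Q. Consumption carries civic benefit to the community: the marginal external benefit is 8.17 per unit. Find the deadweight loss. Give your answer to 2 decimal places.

DWL = 9.07

Market equilibrium (private): 32.88 + 2.84Q = 223.49 - 0.84Q → Q_m = 51.7962.
Social marginal benefit = demand + MEB = 231.66 - 0.84Q.
Set SMB = MC: 231.66 - 0.84Q = 32.88 + 2.84Q → Q* = 54.0163.
Between Q* and Q_m the wedge SMB − MC runs linearly from 0 to MEB(Q_m), so the loss is a triangle.
DWL = ½ × 2.2201 × 8.1700 = 9.0691.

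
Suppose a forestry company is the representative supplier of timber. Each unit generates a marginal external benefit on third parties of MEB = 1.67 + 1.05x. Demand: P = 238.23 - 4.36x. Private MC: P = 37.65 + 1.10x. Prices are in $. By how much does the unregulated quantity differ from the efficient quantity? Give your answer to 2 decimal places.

9.13 units

Market equilibrium (private): 37.65 + 1.10x = 238.23 - 4.36x → x_m = 36.7363.
Social marginal cost = private MC − MEB = 35.98 + 0.05x.
Set SMC = demand: 35.98 + 0.05x = 238.23 - 4.36x → x* = 45.8617.
Gap = |36.7363 − 45.8617| = 9.1254.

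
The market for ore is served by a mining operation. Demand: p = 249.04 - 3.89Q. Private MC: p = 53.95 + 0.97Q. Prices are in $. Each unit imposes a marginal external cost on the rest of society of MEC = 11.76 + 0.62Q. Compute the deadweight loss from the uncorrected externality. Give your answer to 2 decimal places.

Market equilibrium (private): 53.95 + 0.97Q = 249.04 - 3.89Q → Q_m = 40.1420.
Social marginal cost = private MC + MEC = 65.71 + 1.59Q.
Set SMC = demand: 65.71 + 1.59Q = 249.04 - 3.89Q → Q* = 33.4544.
Height of the DWL triangle at Q_m is SMC(Q_m) − demand(Q_m) = MEC(Q_m) = 36.6480.
DWL = ½ × 6.6876 × 36.6480 = 122.5436.

DWL = $122.54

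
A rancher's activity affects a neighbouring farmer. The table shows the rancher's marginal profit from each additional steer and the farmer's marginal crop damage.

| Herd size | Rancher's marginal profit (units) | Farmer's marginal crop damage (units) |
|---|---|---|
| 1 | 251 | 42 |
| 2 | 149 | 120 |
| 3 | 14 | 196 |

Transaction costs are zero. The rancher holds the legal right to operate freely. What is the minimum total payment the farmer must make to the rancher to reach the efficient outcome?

Left alone the rancher would choose level 3 (marginal profit stays positive).
Efficient level: k* = 2 (marginal profit ≥ marginal crop damage through 2).
The farmer must at least cover the rancher's forgone profit from cutting 3→2: 14 = 14.

14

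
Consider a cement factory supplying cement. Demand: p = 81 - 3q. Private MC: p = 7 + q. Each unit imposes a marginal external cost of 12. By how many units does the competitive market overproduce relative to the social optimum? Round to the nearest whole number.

3 units

Market equilibrium (private): 7 + q = 81 - 3q → q_m = 18.5000.
Social marginal cost = private MC + MEC = 19 + q.
Set SMC = demand: 19 + q = 81 - 3q → q* = 15.5000.
Gap = |18.5000 − 15.5000| = 3.0000.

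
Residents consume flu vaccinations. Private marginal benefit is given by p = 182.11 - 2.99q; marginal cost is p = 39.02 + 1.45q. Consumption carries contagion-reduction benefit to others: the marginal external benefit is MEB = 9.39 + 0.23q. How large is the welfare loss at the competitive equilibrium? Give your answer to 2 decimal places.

Market equilibrium (private): 39.02 + 1.45q = 182.11 - 2.99q → q_m = 32.2275.
Social marginal benefit = demand + MEB = 191.50 - 2.76q.
Set SMB = MC: 191.50 - 2.76q = 39.02 + 1.45q → q* = 36.2185.
Height of the DWL triangle at q_m is SMB(q_m) − MC(q_m) = MEB(q_m) = 16.8023.
DWL = ½ × 3.9910 × 16.8023 = 33.5290.

DWL = 33.53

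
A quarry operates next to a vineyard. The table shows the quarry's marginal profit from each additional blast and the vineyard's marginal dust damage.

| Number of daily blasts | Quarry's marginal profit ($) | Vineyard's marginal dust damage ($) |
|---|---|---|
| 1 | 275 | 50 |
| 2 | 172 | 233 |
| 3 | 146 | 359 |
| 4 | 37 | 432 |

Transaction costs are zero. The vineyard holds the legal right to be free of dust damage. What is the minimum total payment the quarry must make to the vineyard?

Efficient level: marginal profit ≥ marginal dust damage through level 1, so k* = 1.
With the vineyard holding the right, the quarry must at least compensate total damage at k*: 50 = 50.

$50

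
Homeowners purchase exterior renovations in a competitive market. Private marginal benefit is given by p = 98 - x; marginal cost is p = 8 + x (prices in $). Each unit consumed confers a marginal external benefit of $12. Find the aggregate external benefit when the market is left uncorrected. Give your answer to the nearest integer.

Market equilibrium (private): 8 + x = 98 - x → x_m = 45.0000.
Total external benefit = MEB × x_m = 12 × 45.0000 = 540.0000.

$540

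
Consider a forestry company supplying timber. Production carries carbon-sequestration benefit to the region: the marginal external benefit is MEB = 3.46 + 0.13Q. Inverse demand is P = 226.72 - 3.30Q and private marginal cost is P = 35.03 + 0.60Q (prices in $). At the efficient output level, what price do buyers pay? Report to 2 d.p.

P = $55.90

Social marginal cost = private MC − MEB = 31.57 + 0.47Q.
Set SMC = demand: 31.57 + 0.47Q = 226.72 - 3.30Q → Q* = 51.7639.
Consumer price on the demand curve at Q*: 226.72 − 3.30×51.7639 = 55.8991.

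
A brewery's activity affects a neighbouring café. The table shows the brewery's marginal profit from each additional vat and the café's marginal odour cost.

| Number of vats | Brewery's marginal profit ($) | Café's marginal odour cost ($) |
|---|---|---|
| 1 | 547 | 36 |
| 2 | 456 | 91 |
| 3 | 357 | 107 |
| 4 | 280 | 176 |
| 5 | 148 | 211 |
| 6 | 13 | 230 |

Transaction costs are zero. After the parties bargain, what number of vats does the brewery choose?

4

Bargaining reaches the level where marginal profit last exceeds marginal odour cost.
That holds through level 4 (280 ≥ 176) but not at 5 (148 < 211).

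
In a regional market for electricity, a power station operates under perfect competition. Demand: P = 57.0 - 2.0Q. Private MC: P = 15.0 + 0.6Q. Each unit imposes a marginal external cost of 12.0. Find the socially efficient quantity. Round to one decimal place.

Social marginal cost = private MC + MEC = 27.0 + 0.6Q.
Set SMC = demand: 27.0 + 0.6Q = 57.0 - 2.0Q → Q* = 11.5385.

Q* = 11.5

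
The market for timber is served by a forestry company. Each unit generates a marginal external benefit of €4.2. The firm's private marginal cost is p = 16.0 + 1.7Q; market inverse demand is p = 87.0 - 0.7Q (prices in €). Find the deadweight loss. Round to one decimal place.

Market equilibrium (private): 16.0 + 1.7Q = 87.0 - 0.7Q → Q_m = 29.5833.
Social marginal cost = private MC − MEB = 11.8 + 1.7Q.
Set SMC = demand: 11.8 + 1.7Q = 87.0 - 0.7Q → Q* = 31.3333.
Between Q* and Q_m the wedge demand − SMC runs linearly from 0 to MEB(Q_m), so the loss is a triangle.
DWL = ½ × 1.7500 × 4.2000 = 3.6750.

DWL = €3.7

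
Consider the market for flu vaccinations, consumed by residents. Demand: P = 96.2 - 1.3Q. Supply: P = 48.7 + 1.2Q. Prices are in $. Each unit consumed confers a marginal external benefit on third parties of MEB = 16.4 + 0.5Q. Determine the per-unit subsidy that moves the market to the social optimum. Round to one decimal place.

Social marginal benefit = demand + MEB = 112.6 - 0.8Q.
Set SMB = MC: 112.6 - 0.8Q = 48.7 + 1.2Q → Q* = 31.9500.
The Pigouvian subsidy equals MEB at Q*: 16.4 + 0.5×31.9500 = 32.3750.

subsidy = $32.4 per unit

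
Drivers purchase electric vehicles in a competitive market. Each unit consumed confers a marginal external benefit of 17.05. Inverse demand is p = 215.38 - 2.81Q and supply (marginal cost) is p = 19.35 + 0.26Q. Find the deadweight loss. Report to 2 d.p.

DWL = 47.35

Market equilibrium (private): 19.35 + 0.26Q = 215.38 - 2.81Q → Q_m = 63.8534.
Social marginal benefit = demand + MEB = 232.43 - 2.81Q.
Set SMB = MC: 232.43 - 2.81Q = 19.35 + 0.26Q → Q* = 69.4072.
The welfare-loss triangle has base |Q_m − Q*| and height MEB(Q_m) (the vertical gap between SMB and MC is zero at Q* and MEB at Q_m).
DWL = ½ × 5.5538 × 17.0500 = 47.3461.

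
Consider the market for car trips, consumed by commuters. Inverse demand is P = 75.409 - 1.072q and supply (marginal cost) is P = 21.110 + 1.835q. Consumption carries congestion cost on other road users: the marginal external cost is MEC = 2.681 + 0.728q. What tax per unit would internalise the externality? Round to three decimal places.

Social marginal benefit = demand − MEC = 72.728 - 1.800q.
Set SMB = MC: 72.728 - 1.800q = 21.110 + 1.835q → q* = 14.2003.
The Pigouvian tax equals MEC at q*: 2.681 + 0.728×14.2003 = 13.0188.

tax = 13.019 per unit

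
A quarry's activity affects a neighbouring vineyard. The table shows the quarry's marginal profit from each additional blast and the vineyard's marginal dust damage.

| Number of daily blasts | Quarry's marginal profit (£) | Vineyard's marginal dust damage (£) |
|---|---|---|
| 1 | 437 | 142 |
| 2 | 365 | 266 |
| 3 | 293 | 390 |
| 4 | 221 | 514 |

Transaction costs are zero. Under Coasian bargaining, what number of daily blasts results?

2

Bargaining reaches the level where marginal profit last exceeds marginal dust damage.
That holds through level 2 (365 ≥ 266) but not at 3 (293 < 390).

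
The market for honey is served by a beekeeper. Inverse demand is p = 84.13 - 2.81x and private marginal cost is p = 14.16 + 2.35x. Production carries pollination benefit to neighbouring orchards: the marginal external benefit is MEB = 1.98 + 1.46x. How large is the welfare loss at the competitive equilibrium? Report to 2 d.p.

Market equilibrium (private): 14.16 + 2.35x = 84.13 - 2.81x → x_m = 13.5601.
Social marginal cost = private MC − MEB = 12.18 + 0.89x.
Set SMC = demand: 12.18 + 0.89x = 84.13 - 2.81x → x* = 19.4459.
The welfare-loss triangle has base |x_m − x*| and height MEB(x_m) (the vertical gap between SMC and demand is zero at x* and MEB at x_m).
DWL = ½ × 5.8858 × 21.7777 = 64.0896.

DWL = 64.09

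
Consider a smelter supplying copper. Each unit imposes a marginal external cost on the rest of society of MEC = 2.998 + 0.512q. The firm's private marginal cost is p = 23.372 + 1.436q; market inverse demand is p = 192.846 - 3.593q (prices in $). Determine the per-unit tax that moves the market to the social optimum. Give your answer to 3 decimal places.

tax = $18.381 per unit

Social marginal cost = private MC + MEC = 26.370 + 1.948q.
Set SMC = demand: 26.370 + 1.948q = 192.846 - 3.593q → q* = 30.0444.
The Pigouvian tax equals MEC at q*: 2.998 + 0.512×30.0444 = 18.3807.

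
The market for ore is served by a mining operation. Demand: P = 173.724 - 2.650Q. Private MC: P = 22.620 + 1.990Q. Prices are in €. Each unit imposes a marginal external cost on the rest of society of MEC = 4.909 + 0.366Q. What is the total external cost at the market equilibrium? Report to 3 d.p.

Market equilibrium (private): 22.620 + 1.990Q = 173.724 - 2.650Q → Q_m = 32.5655.
Total external cost = ∫₀^{Q_m} (4.909 + 0.366Q) dQ = 4.909×32.5655 + ½×0.366×32.5655² = 353.9377.

€353.938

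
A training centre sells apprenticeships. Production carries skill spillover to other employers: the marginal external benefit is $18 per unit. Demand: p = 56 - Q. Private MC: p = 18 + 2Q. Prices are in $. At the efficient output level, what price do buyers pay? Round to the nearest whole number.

P = $37

Social marginal cost = private MC − MEB = 0 + 2Q.
Set SMC = demand: 0 + 2Q = 56 - Q → Q* = 18.6667.
Consumer price on the demand curve at Q*: 56 − 1×18.6667 = 37.3333.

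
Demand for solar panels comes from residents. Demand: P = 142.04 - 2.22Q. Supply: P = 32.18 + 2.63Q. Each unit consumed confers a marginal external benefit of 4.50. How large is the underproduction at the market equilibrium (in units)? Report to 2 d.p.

0.93 units

Market equilibrium (private): 32.18 + 2.63Q = 142.04 - 2.22Q → Q_m = 22.6515.
Social marginal benefit = demand + MEB = 146.54 - 2.22Q.
Set SMB = MC: 146.54 - 2.22Q = 32.18 + 2.63Q → Q* = 23.5794.
Gap = |22.6515 − 23.5794| = 0.9279.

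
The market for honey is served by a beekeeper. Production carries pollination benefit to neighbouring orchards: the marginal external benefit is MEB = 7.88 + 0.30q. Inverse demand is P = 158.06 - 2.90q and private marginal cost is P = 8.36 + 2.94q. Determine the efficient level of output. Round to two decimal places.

q* = 28.44

Social marginal cost = private MC − MEB = 0.48 + 2.64q.
Set SMC = demand: 0.48 + 2.64q = 158.06 - 2.90q → q* = 28.4440.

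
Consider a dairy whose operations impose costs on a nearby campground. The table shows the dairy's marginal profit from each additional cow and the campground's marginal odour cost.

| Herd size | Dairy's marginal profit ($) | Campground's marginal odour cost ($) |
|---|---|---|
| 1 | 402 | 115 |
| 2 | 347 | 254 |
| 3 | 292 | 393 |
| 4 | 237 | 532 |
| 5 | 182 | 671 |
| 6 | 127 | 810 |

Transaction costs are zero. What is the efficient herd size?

Bargaining reaches the level where marginal profit last exceeds marginal odour cost.
That holds through level 2 (347 ≥ 254) but not at 3 (292 < 393).

2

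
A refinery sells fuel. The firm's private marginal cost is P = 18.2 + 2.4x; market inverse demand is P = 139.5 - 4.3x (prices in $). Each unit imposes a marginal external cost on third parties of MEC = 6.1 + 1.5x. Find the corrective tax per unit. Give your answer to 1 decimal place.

Social marginal cost = private MC + MEC = 24.3 + 3.9x.
Set SMC = demand: 24.3 + 3.9x = 139.5 - 4.3x → x* = 14.0488.
The Pigouvian tax equals MEC at x*: 6.1 + 1.5×14.0488 = 27.1732.

tax = $27.2 per unit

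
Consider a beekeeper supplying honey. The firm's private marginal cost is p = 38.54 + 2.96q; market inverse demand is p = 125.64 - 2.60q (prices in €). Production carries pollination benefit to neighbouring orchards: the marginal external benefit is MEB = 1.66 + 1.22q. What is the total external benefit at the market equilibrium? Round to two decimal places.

Market equilibrium (private): 38.54 + 2.96q = 125.64 - 2.60q → q_m = 15.6655.
Total external benefit = ∫₀^{q_m} (1.66 + 1.22q) dq = 1.66×15.6655 + ½×1.22×15.6655² = 175.7035.

€175.70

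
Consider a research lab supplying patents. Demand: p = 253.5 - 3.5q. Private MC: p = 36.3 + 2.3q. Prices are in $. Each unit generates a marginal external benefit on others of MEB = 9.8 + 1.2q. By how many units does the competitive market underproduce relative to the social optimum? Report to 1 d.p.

Market equilibrium (private): 36.3 + 2.3q = 253.5 - 3.5q → q_m = 37.4483.
Social marginal cost = private MC − MEB = 26.5 + 1.1q.
Set SMC = demand: 26.5 + 1.1q = 253.5 - 3.5q → q* = 49.3478.
Gap = |37.4483 − 49.3478| = 11.8995.

11.9 units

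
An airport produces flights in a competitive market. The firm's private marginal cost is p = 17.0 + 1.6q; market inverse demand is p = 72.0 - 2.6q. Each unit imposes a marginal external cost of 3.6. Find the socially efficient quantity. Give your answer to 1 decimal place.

q* = 12.2

Social marginal cost = private MC + MEC = 20.6 + 1.6q.
Set SMC = demand: 20.6 + 1.6q = 72.0 - 2.6q → q* = 12.2381.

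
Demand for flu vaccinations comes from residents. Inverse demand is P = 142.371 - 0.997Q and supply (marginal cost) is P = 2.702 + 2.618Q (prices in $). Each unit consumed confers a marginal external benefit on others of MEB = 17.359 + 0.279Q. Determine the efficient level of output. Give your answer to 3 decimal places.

Q* = 47.071

Social marginal benefit = demand + MEB = 159.730 - 0.718Q.
Set SMB = MC: 159.730 - 0.718Q = 2.702 + 2.618Q → Q* = 47.0707.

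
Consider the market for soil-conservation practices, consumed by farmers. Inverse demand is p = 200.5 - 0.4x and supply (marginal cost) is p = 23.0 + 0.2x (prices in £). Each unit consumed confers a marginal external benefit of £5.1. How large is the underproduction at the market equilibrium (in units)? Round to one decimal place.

8.5 units

Market equilibrium (private): 23.0 + 0.2x = 200.5 - 0.4x → x_m = 295.8333.
Social marginal benefit = demand + MEB = 205.6 - 0.4x.
Set SMB = MC: 205.6 - 0.4x = 23.0 + 0.2x → x* = 304.3333.
Gap = |295.8333 − 304.3333| = 8.5000.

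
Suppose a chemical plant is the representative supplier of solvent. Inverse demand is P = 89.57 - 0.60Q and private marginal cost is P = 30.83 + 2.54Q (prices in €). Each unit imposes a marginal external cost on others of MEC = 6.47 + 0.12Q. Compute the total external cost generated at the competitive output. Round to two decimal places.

€142.03

Market equilibrium (private): 30.83 + 2.54Q = 89.57 - 0.60Q → Q_m = 18.7070.
Total external cost = ∫₀^{Q_m} (6.47 + 0.12Q) dQ = 6.47×18.7070 + ½×0.12×18.7070² = 142.0314.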